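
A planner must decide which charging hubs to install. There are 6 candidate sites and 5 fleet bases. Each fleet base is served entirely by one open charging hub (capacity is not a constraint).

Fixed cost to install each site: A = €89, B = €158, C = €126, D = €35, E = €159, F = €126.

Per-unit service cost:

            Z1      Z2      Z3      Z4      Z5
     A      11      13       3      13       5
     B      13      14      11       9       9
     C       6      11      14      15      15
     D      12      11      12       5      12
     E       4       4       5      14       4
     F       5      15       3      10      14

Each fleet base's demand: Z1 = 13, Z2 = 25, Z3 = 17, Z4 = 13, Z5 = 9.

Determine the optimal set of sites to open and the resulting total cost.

For any fixed open set, each fleet base goes to its cheapest open site; total = fixed + service.
{D, E}: Z1→E 4·13=52, Z2→E 4·25=100, Z3→E 5·17=85, Z4→D 5·13=65, Z5→E 4·9=36. Service 338; fixed 194; total 532.
{A, D, E}: Z1→E 4·13=52, Z2→E 4·25=100, Z3→A 3·17=51, Z4→D 5·13=65, Z5→E 4·9=36. Service 304; fixed 283; total 587.
{E}: service 455 + fixed 159 = 614
{A, B, C, D, E, F}: Z1→E 4·13=52, Z2→E 4·25=100, Z3→A 3·17=51, Z4→D 5·13=65, Z5→E 4·9=36. Service 304; fixed 693; total 997.
No other subset beats 532.

Open D and E; minimum total cost 532.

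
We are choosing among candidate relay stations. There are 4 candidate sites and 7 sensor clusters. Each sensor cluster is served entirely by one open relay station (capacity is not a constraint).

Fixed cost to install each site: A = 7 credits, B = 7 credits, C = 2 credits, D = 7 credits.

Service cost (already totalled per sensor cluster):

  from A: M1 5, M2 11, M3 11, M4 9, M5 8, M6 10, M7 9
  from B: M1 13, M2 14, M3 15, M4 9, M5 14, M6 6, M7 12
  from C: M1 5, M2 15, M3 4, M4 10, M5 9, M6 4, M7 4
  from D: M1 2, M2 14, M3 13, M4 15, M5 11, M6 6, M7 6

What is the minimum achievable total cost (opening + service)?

For any fixed open set, each sensor cluster goes to its cheapest open site; total = fixed + service.
{C}: M1→C 5, M2→C 15, M3→C 4, M4→C 10, M5→C 9, M6→C 4, M7→C 4. Service 51; fixed 2; total 53.
{A, C}: service 45 + fixed 9 = 54
{C, D}: M1→D 2, M2→D 14, M3→C 4, M4→C 10, M5→C 9, M6→C 4, M7→C 4. Service 47; fixed 9; total 56.
{A, B, C, D}: service 42 + fixed 23 = 65
No other subset beats 53.

Minimum total cost: 53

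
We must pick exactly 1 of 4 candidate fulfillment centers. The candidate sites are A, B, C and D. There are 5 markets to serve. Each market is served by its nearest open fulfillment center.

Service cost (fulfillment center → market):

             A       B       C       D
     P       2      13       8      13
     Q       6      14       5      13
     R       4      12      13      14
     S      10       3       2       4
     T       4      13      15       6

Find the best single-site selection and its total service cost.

Choose A only; total service cost 26.

With exactly 1 open, each market uses its cheapest among the chosen.
{A}: P→A 2, Q→A 6, R→A 4, S→A 10, T→A 4. Service cost 26.
{C}: service cost 43
{D}: service cost 50
Among all 4 size-1 choices, {A} is lowest.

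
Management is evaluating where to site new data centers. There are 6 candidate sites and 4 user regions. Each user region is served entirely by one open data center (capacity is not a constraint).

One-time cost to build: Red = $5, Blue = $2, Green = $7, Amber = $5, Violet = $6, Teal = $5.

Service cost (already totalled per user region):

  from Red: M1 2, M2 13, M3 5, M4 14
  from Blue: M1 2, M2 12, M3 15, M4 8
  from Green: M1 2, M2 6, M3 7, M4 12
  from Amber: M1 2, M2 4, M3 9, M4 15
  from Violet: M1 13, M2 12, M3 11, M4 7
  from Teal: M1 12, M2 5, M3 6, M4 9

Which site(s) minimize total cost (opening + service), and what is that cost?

Open Blue and Teal; minimum total cost 28.

For any fixed open set, each user region goes to its cheapest open site; total = fixed + service.
{Blue, Teal}: M1→Blue 2, M2→Teal 5, M3→Teal 6, M4→Blue 8. Service 21; fixed 7; total 28.
{Blue, Amber}: service 23 + fixed 7 = 30
{Red, Blue, Amber}: service 19 + fixed 12 = 31
{Red, Blue, Green, Amber, Violet, Teal}: M1→Red 2, M2→Amber 4, M3→Red 5, M4→Violet 7. Service 18; fixed 30; total 48.
No other subset beats 28.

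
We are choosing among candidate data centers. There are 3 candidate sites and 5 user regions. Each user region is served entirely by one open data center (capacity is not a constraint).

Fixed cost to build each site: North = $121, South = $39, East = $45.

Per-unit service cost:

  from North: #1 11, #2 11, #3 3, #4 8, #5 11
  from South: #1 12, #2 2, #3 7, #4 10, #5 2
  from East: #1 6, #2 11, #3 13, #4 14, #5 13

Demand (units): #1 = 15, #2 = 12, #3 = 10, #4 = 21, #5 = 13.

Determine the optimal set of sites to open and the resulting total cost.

Open South and East; minimum total cost 504.

For any fixed open set, each user region goes to its cheapest open site; total = fixed + service.
{South, East}: #1→East 6·15=90, #2→South 2·12=24, #3→South 7·10=70, #4→South 10·21=210, #5→South 2·13=26. Service 420; fixed 84; total 504.
{North, South, East}: service 338 + fixed 205 = 543
{South}: service 510 + fixed 39 = 549
No other subset beats 504.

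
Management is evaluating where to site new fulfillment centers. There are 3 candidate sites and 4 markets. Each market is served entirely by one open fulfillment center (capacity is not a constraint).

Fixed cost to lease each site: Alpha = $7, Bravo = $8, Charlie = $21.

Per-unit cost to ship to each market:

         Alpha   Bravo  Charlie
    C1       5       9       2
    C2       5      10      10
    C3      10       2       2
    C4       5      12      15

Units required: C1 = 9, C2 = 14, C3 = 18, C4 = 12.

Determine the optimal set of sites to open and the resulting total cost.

Open Alpha and Charlie; minimum total cost 212.

For any fixed open set, each market goes to its cheapest open site; total = fixed + service.
{Alpha, Charlie}: C1→Charlie 2·9=18, C2→Alpha 5·14=70, C3→Charlie 2·18=36, C4→Alpha 5·12=60. Service 184; fixed 28; total 212.
{Alpha, Bravo, Charlie}: service 184 + fixed 36 = 220
{Alpha, Bravo}: C1→Alpha 5·9=45, C2→Alpha 5·14=70, C3→Bravo 2·18=36, C4→Alpha 5·12=60. Service 211; fixed 15; total 226.
{Alpha}: C1→Alpha 5·9=45, C2→Alpha 5·14=70, C3→Alpha 10·18=180, C4→Alpha 5·12=60. Service 355; fixed 7; total 362.
(All 7 nonempty subsets were checked; Alpha and Charlie is lowest.)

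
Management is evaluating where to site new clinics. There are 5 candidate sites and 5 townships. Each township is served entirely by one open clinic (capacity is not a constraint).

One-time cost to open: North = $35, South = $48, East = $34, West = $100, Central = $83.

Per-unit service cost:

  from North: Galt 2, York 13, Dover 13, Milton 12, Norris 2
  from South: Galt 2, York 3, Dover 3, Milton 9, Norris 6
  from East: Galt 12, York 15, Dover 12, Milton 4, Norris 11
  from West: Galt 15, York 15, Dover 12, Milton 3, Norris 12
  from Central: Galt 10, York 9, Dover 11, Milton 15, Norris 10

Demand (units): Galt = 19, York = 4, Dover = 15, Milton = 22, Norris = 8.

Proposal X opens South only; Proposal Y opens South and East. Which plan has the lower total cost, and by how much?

Proposal Y is cheaper by 76.

Proposal X: {South}: Galt→South 2·19=38, York→South 3·4=12, Dover→South 3·15=45, Milton→South 9·22=198, Norris→South 6·8=48. Service 341; fixed 48; total 389.
Proposal Y: {South, East}: Galt→South 2·19=38, York→South 3·4=12, Dover→South 3·15=45, Milton→East 4·22=88, Norris→South 6·8=48. Service 231; fixed 82; total 313.
Difference: |389 − 313| = 76.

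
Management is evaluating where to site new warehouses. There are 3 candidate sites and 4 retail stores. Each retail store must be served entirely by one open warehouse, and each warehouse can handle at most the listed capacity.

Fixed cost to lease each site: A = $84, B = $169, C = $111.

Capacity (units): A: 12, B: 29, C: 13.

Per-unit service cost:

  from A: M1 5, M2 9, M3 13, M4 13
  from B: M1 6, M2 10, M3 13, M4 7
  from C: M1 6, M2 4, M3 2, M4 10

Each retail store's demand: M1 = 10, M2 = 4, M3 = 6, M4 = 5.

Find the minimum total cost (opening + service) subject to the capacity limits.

Minimum total cost: 382

Open {B}: M1→B 6·10=60, M2→B 10·4=40, M3→B 13·6=78, M4→B 7·5=35.
Loads: B carries 25/29. Service 213; fixed 169; total 382.
Next best feasible plan costs 403.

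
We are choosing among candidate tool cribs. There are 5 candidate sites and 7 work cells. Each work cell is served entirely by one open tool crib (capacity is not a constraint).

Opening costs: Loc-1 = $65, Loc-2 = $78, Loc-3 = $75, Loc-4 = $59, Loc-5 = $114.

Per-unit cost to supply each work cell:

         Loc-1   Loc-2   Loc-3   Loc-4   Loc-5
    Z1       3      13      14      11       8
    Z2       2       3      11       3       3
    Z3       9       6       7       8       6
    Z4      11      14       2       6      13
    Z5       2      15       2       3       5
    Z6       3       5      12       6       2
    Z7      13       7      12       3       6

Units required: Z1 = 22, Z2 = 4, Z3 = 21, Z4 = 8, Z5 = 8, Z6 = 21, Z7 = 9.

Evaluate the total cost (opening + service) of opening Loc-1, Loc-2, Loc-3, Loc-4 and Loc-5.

Total cost: 692

Each work cell is assigned to its cheapest site among the open ones.
{Loc-1, Loc-2, Loc-3, Loc-4, Loc-5}: Z1→Loc-1 3·22=66, Z2→Loc-1 2·4=8, Z3→Loc-2 6·21=126, Z4→Loc-3 2·8=16, Z5→Loc-1 2·8=16, Z6→Loc-5 2·21=42, Z7→Loc-4 3·9=27. Service 301; fixed 391; total 692.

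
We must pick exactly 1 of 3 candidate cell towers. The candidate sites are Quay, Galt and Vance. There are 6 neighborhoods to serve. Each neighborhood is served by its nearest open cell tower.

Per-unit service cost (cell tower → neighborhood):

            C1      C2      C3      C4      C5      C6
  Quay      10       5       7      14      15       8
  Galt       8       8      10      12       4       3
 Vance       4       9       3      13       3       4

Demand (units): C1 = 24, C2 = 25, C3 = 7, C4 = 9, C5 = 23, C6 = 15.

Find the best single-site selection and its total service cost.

With exactly 1 open, each neighborhood uses its cheapest among the chosen.
{Vance}: C1→Vance 4·24=96, C2→Vance 9·25=225, C3→Vance 3·7=21, C4→Vance 13·9=117, C5→Vance 3·23=69, C6→Vance 4·15=60. Service cost 588.
{Galt}: service cost 707
{Quay}: service cost 1005
Among all 3 size-1 choices, {Vance} is lowest.

Choose Vance only; total service cost 588.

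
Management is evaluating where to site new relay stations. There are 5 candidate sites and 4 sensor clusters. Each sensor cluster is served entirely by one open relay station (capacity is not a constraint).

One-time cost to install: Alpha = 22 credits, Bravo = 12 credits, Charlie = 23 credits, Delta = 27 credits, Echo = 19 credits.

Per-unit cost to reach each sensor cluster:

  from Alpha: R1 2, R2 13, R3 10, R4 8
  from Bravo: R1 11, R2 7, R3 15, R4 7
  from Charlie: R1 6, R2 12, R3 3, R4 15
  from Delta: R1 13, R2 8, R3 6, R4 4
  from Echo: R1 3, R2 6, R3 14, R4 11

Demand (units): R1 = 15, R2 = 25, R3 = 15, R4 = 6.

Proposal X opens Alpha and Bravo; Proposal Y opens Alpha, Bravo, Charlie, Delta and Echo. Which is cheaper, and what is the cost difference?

Proposal X: {Alpha, Bravo}: R1→Alpha 2·15=30, R2→Bravo 7·25=175, R3→Alpha 10·15=150, R4→Bravo 7·6=42. Service 397; fixed 34; total 431.
Proposal Y: {Alpha, Bravo, Charlie, Delta, Echo}: R1→Alpha 2·15=30, R2→Echo 6·25=150, R3→Charlie 3·15=45, R4→Delta 4·6=24. Service 249; fixed 103; total 352.
Difference: |431 − 352| = 79.

Proposal Y is cheaper by 79.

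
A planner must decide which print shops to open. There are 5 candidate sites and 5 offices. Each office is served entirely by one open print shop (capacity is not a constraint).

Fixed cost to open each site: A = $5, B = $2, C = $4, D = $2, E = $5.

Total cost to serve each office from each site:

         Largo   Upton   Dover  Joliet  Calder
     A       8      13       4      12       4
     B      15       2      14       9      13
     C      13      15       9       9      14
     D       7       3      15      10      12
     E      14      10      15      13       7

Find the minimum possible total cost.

For any fixed open set, each office goes to its cheapest open site; total = fixed + service.
{A, B}: Largo→A 8, Upton→B 2, Dover→A 4, Joliet→B 9, Calder→A 4. Service 27; fixed 7; total 34.
{A, B, D}: Largo→D 7, Upton→B 2, Dover→A 4, Joliet→B 9, Calder→A 4. Service 26; fixed 9; total 35.
{A, D}: service 28 + fixed 7 = 35
{A, B, C, D, E}: Largo→D 7, Upton→B 2, Dover→A 4, Joliet→B 9, Calder→A 4. Service 26; fixed 18; total 44.
No other subset beats 34.

Minimum total cost: 34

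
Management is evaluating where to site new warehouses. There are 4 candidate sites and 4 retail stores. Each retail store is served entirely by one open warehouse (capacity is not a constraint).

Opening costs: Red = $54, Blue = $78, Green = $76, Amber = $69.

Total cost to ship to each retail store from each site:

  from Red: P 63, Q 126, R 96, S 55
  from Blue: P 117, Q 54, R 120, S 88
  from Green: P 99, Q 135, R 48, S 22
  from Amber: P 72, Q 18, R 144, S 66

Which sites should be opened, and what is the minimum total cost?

For any fixed open set, each retail store goes to its cheapest open site; total = fixed + service.
{Green, Amber}: P→Amber 72, Q→Amber 18, R→Green 48, S→Green 22. Service 160; fixed 145; total 305.
{Red, Green, Amber}: service 151 + fixed 199 = 350
{Red, Amber}: P→Red 63, Q→Amber 18, R→Red 96, S→Red 55. Service 232; fixed 123; total 355.
{Red, Blue, Green, Amber}: service 151 + fixed 277 = 428
(All 15 nonempty subsets were checked; Green and Amber is lowest.)

Open Green and Amber; minimum total cost 305.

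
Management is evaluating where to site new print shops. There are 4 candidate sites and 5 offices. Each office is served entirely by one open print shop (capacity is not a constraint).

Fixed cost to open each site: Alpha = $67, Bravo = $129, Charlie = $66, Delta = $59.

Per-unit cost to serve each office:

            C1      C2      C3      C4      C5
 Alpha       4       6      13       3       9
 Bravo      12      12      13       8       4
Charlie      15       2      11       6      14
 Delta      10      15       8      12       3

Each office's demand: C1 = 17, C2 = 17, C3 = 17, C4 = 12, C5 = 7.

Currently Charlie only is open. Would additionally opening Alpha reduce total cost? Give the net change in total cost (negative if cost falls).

Yes — net change −191 (cost falls by 191).

Current service cost with {Charlie}: 646.
Adding Alpha: each office re-picks its cheapest; new service cost 388, saving 258.
Extra fixed cost: 67. Net change = 67 − 258 = -191.
(Totals: 712 → 521.)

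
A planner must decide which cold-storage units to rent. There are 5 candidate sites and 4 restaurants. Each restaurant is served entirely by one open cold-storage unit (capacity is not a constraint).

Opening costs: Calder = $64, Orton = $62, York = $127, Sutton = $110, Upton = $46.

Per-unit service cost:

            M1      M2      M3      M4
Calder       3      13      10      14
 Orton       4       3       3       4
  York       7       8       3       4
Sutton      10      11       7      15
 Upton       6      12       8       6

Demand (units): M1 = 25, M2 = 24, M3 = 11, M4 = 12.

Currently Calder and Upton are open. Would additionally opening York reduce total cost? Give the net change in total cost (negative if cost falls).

Current service cost with {Calder, Upton}: 523.
Adding York: each restaurant re-picks its cheapest; new service cost 348, saving 175.
Extra fixed cost: 127. Net change = 127 − 175 = -48.
(Totals: 633 → 585.)

Yes — net change −48 (cost falls by 48).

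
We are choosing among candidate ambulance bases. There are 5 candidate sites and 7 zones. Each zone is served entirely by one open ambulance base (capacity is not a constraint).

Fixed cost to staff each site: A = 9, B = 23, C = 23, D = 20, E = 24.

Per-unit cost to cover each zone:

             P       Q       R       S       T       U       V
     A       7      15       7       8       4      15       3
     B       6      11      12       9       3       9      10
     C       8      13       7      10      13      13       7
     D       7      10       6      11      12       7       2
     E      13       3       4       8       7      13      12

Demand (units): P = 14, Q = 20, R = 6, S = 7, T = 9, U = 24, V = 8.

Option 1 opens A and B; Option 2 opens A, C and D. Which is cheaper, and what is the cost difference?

Option 2 is cheaper by 39.

Option 1: {A, B}: P→B 6·14=84, Q→B 11·20=220, R→A 7·6=42, S→A 8·7=56, T→B 3·9=27, U→B 9·24=216, V→A 3·8=24. Service 669; fixed 32; total 701.
Option 2: {A, C, D}: P→A 7·14=98, Q→D 10·20=200, R→D 6·6=36, S→A 8·7=56, T→A 4·9=36, U→D 7·24=168, V→D 2·8=16. Service 610; fixed 52; total 662.
Difference: |701 − 662| = 39.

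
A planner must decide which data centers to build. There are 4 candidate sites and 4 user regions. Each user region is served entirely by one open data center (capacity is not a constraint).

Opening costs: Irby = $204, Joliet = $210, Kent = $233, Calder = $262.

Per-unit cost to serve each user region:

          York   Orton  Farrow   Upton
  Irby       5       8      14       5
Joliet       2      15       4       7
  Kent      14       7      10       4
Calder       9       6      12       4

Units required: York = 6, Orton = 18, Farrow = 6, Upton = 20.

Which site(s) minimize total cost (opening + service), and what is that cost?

For any fixed open set, each user region goes to its cheapest open site; total = fixed + service.
{Irby}: York→Irby 5·6=30, Orton→Irby 8·18=144, Farrow→Irby 14·6=84, Upton→Irby 5·20=100. Service 358; fixed 204; total 562.
{Calder}: York→Calder 9·6=54, Orton→Calder 6·18=108, Farrow→Calder 12·6=72, Upton→Calder 4·20=80. Service 314; fixed 262; total 576.
{Kent}: York→Kent 14·6=84, Orton→Kent 7·18=126, Farrow→Kent 10·6=60, Upton→Kent 4·20=80. Service 350; fixed 233; total 583.
{Irby, Joliet, Kent, Calder}: York→Joliet 2·6=12, Orton→Calder 6·18=108, Farrow→Joliet 4·6=24, Upton→Kent 4·20=80. Service 224; fixed 909; total 1133.
No other subset beats 562.

Open Irby only; minimum total cost 562.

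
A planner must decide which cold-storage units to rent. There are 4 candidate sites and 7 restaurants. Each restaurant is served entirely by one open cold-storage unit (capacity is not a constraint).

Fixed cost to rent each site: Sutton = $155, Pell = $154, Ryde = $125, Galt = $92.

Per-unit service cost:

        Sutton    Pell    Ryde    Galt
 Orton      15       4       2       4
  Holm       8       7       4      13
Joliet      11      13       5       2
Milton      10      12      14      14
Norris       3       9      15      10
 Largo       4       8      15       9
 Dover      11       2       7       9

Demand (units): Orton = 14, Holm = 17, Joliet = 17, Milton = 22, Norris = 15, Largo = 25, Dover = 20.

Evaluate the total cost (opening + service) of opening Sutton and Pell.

Each restaurant is assigned to its cheapest site among the open ones.
{Sutton, Pell}: Orton→Pell 4·14=56, Holm→Pell 7·17=119, Joliet→Sutton 11·17=187, Milton→Sutton 10·22=220, Norris→Sutton 3·15=45, Largo→Sutton 4·25=100, Dover→Pell 2·20=40. Service 767; fixed 309; total 1076.

Total cost: 1076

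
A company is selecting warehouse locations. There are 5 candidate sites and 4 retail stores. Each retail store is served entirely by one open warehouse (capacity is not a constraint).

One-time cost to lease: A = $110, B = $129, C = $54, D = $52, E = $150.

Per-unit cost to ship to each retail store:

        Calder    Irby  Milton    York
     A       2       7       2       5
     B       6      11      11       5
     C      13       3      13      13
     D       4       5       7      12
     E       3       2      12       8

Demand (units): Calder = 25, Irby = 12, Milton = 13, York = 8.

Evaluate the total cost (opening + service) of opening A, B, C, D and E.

Each retail store is assigned to its cheapest site among the open ones.
{A, B, C, D, E}: Calder→A 2·25=50, Irby→E 2·12=24, Milton→A 2·13=26, York→A 5·8=40. Service 140; fixed 495; total 635.

Total cost: 635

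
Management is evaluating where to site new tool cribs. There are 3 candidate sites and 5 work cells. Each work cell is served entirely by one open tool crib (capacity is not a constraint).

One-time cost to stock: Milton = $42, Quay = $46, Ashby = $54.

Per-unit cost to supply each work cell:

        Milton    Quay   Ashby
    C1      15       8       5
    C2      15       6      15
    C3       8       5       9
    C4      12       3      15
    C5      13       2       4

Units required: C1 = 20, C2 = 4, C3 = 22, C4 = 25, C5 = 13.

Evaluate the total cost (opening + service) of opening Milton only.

Each work cell is assigned to its cheapest site among the open ones.
{Milton}: C1→Milton 15·20=300, C2→Milton 15·4=60, C3→Milton 8·22=176, C4→Milton 12·25=300, C5→Milton 13·13=169. Service 1005; fixed 42; total 1047.

Total cost: 1047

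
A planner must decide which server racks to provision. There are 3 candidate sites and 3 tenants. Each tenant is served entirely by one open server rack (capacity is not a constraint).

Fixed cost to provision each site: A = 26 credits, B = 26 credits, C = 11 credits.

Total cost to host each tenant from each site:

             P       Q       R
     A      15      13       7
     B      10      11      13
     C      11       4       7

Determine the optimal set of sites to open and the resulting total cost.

For any fixed open set, each tenant goes to its cheapest open site; total = fixed + service.
{C}: P→C 11, Q→C 4, R→C 7. Service 22; fixed 11; total 33.
{B, C}: service 21 + fixed 37 = 58
{A, C}: service 22 + fixed 37 = 59
{A, B, C}: service 21 + fixed 63 = 84
(All 7 nonempty subsets were checked; C only is lowest.)

Open C only; minimum total cost 33.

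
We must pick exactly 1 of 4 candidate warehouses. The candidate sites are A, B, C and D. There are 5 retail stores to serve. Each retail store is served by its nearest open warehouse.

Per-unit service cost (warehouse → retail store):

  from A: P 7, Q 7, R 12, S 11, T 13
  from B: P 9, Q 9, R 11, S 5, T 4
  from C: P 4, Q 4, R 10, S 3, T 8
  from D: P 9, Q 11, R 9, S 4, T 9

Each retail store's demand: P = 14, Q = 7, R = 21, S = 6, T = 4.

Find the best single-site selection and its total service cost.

Choose C only; total service cost 344.

With exactly 1 open, each retail store uses its cheapest among the chosen.
{C}: P→C 4·14=56, Q→C 4·7=28, R→C 10·21=210, S→C 3·6=18, T→C 8·4=32. Service cost 344.
{D}: service cost 452
{B}: service cost 466
Among all 4 size-1 choices, {C} is lowest.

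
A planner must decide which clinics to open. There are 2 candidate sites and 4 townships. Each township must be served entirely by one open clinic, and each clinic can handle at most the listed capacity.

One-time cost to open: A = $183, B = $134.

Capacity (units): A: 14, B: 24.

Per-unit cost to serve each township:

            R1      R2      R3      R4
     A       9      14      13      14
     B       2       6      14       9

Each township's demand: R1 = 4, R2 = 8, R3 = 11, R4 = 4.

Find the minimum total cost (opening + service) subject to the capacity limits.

Minimum total cost: 552

Open {A, B}: R1→B 2·4=8, R2→B 6·8=48, R3→A 13·11=143, R4→B 9·4=36.
Loads: A carries 11/14, B carries 16/24. Service 235; fixed 317; total 552.
Next best feasible plan costs 583.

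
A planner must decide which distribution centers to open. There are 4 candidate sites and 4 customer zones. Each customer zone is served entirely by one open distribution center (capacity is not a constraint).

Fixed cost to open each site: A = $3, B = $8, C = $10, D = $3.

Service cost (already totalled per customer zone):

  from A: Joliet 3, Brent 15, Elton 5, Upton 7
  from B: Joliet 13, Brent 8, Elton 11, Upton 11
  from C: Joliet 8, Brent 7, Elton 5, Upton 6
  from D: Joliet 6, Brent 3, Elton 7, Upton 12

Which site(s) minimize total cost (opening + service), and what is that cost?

For any fixed open set, each customer zone goes to its cheapest open site; total = fixed + service.
{A, D}: Joliet→A 3, Brent→D 3, Elton→A 5, Upton→A 7. Service 18; fixed 6; total 24.
{D}: service 28 + fixed 3 = 31
{A, B, D}: Joliet→A 3, Brent→D 3, Elton→A 5, Upton→A 7. Service 18; fixed 14; total 32.
{A, B, C, D}: Joliet→A 3, Brent→D 3, Elton→A 5, Upton→C 6. Service 17; fixed 24; total 41.
No other subset beats 24.

Open A and D; minimum total cost 24.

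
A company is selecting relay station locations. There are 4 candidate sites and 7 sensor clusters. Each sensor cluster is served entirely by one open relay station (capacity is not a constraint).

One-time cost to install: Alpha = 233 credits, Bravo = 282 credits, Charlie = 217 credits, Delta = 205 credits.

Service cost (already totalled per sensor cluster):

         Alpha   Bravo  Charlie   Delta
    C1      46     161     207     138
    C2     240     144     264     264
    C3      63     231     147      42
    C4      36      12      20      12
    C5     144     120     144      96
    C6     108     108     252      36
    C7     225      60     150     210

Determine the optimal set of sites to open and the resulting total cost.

Open Delta only; minimum total cost 1003.

For any fixed open set, each sensor cluster goes to its cheapest open site; total = fixed + service.
{Delta}: C1→Delta 138, C2→Delta 264, C3→Delta 42, C4→Delta 12, C5→Delta 96, C6→Delta 36, C7→Delta 210. Service 798; fixed 205; total 1003.
{Bravo, Delta}: service 528 + fixed 487 = 1015
{Alpha, Bravo}: C1→Alpha 46, C2→Bravo 144, C3→Alpha 63, C4→Bravo 12, C5→Bravo 120, C6→Alpha 108, C7→Bravo 60. Service 553; fixed 515; total 1068.
{Alpha, Bravo, Charlie, Delta}: service 436 + fixed 937 = 1373
No other subset beats 1003.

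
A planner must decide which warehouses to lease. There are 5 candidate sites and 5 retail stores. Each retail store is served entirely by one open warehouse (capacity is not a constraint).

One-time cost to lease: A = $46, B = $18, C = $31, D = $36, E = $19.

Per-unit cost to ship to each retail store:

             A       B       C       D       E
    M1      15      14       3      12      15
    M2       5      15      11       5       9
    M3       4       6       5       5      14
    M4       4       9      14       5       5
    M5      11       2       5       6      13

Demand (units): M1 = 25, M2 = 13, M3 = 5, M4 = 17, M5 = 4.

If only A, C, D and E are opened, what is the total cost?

Total cost: 380

Each retail store is assigned to its cheapest site among the open ones.
{A, C, D, E}: M1→C 3·25=75, M2→A 5·13=65, M3→A 4·5=20, M4→A 4·17=68, M5→C 5·4=20. Service 248; fixed 132; total 380.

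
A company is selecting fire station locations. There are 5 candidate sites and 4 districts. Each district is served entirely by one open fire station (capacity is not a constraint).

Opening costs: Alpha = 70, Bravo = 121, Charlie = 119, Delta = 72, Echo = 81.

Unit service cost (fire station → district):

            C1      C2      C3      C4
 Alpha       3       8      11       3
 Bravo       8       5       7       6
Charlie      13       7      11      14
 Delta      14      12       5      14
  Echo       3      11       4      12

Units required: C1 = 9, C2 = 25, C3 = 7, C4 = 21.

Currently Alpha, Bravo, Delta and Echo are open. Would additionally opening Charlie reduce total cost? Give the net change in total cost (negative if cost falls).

No — net change +119 (cost rises by 119).

Current service cost with {Alpha, Bravo, Delta, Echo}: 243.
Adding Charlie: each district re-picks its cheapest; new service cost 243, saving 0.
Extra fixed cost: 119. Net change = 119 − 0 = 119.
(Totals: 587 → 706.)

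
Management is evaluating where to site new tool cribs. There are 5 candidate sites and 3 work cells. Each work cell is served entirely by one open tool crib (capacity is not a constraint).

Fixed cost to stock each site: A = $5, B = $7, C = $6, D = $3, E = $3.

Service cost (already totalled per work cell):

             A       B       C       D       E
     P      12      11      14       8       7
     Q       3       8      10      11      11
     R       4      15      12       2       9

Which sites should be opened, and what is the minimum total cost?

Open A and D; minimum total cost 21.

For any fixed open set, each work cell goes to its cheapest open site; total = fixed + service.
{A, D}: P→D 8, Q→A 3, R→D 2. Service 13; fixed 8; total 21.
{A, E}: service 14 + fixed 8 = 22
{A, D, E}: P→E 7, Q→A 3, R→D 2. Service 12; fixed 11; total 23.
{A, B, C, D, E}: P→E 7, Q→A 3, R→D 2. Service 12; fixed 24; total 36.
No other subset beats 21.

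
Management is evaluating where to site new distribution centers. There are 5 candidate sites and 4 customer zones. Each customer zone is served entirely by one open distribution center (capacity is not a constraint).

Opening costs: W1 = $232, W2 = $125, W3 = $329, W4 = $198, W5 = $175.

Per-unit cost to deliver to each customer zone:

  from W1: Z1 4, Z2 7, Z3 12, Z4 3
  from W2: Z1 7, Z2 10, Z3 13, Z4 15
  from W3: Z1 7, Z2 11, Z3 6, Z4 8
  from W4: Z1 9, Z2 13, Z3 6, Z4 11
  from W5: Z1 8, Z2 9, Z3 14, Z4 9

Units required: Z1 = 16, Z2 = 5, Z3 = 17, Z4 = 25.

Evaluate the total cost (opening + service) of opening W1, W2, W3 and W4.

Each customer zone is assigned to its cheapest site among the open ones.
{W1, W2, W3, W4}: Z1→W1 4·16=64, Z2→W1 7·5=35, Z3→W3 6·17=102, Z4→W1 3·25=75. Service 276; fixed 884; total 1160.

Total cost: 1160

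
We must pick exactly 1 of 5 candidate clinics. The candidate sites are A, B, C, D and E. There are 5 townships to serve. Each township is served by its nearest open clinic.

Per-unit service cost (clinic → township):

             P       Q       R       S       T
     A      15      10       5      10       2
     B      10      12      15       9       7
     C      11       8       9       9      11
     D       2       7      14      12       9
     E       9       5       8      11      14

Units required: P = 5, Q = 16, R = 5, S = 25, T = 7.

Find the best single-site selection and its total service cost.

With exactly 1 open, each township uses its cheapest among the chosen.
{A}: P→A 15·5=75, Q→A 10·16=160, R→A 5·5=25, S→A 10·25=250, T→A 2·7=14. Service cost 524.
{C}: service cost 530
{E}: service cost 538
Among all 5 size-1 choices, {A} is lowest.

Choose A only; total service cost 524.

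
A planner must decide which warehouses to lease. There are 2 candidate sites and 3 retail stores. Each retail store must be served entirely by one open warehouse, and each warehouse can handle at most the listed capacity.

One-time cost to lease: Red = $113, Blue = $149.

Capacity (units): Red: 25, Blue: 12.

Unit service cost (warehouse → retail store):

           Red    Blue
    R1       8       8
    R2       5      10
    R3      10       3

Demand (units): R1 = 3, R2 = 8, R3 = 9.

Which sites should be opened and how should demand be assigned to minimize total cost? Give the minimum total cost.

Minimum total cost: 267

Open {Red}: R1→Red 8·3=24, R2→Red 5·8=40, R3→Red 10·9=90.
Loads: Red carries 20/25. Service 154; fixed 113; total 267.
Next best feasible plan costs 353.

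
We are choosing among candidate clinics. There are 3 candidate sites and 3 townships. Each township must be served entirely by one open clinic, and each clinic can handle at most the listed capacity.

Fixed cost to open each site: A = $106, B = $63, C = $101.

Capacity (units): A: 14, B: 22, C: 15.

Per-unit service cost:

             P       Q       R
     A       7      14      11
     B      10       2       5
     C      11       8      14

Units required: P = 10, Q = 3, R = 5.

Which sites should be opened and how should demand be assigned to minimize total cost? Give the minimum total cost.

Minimum total cost: 194

Open {B}: P→B 10·10=100, Q→B 2·3=6, R→B 5·5=25.
Loads: B carries 18/22. Service 131; fixed 63; total 194.
Next best feasible plan costs 270.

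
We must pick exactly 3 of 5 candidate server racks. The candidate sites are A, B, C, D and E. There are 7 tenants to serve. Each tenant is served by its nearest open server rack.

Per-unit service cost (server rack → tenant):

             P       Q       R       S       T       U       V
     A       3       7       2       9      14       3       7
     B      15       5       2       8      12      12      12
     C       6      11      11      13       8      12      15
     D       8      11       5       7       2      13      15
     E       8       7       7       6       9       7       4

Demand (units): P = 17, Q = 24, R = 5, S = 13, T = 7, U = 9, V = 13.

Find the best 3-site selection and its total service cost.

Choose A, D and E; total service cost 400.

With exactly 3 open, each tenant uses its cheapest among the chosen.
{A, D, E}: P→A 3·17=51, Q→A 7·24=168, R→A 2·5=10, S→E 6·13=78, T→D 2·7=14, U→A 3·9=27, V→E 4·13=52. Service cost 400.
{A, B, E}: service cost 401
{A, B, D}: service cost 404
Among all 10 size-3 choices, {A, D, E} is lowest.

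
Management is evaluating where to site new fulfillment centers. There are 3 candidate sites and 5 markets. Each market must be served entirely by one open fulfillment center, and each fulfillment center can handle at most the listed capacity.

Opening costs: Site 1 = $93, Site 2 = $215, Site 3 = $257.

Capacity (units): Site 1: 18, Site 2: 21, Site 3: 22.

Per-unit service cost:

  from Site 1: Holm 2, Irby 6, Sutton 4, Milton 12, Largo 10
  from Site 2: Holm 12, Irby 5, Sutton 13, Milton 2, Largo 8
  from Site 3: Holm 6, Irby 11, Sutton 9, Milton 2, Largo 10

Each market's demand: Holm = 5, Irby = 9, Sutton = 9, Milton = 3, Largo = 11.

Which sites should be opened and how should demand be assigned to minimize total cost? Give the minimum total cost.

Open {Site 1, Site 2}: Holm→Site 1 2·5=10, Irby→Site 2 5·9=45, Sutton→Site 1 4·9=36, Milton→Site 1 12·3=36, Largo→Site 2 8·11=88.
Loads: Site 1 carries 17/18, Site 2 carries 20/21. Service 215; fixed 308; total 523.
Next best feasible plan costs 552.

Minimum total cost: 523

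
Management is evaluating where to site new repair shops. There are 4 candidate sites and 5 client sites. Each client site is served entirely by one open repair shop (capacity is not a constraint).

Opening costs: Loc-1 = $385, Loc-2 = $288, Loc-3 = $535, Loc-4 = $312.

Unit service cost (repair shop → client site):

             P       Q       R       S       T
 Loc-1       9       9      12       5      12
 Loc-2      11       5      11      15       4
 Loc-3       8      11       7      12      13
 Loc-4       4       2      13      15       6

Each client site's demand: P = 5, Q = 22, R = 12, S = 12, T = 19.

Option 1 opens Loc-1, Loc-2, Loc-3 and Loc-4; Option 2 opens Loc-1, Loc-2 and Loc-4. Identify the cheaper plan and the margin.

Option 1: {Loc-1, Loc-2, Loc-3, Loc-4}: P→Loc-4 4·5=20, Q→Loc-4 2·22=44, R→Loc-3 7·12=84, S→Loc-1 5·12=60, T→Loc-2 4·19=76. Service 284; fixed 1520; total 1804.
Option 2: {Loc-1, Loc-2, Loc-4}: P→Loc-4 4·5=20, Q→Loc-4 2·22=44, R→Loc-2 11·12=132, S→Loc-1 5·12=60, T→Loc-2 4·19=76. Service 332; fixed 985; total 1317.
Difference: |1804 − 1317| = 487.

Option 2 is cheaper by 487.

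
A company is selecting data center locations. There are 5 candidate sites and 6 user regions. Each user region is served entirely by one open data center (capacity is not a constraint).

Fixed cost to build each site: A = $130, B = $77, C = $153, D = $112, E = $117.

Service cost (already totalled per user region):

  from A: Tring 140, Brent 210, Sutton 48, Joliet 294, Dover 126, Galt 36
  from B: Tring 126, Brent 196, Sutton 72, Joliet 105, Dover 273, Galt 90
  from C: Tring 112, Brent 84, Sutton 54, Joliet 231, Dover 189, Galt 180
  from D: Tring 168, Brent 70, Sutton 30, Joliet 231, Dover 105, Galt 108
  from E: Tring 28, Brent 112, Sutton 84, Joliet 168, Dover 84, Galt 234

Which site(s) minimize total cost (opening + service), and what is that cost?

For any fixed open set, each user region goes to its cheapest open site; total = fixed + service.
{B, E}: Tring→E 28, Brent→E 112, Sutton→B 72, Joliet→B 105, Dover→E 84, Galt→B 90. Service 491; fixed 194; total 685.
{B, D, E}: Tring→E 28, Brent→D 70, Sutton→D 30, Joliet→B 105, Dover→E 84, Galt→B 90. Service 407; fixed 306; total 713.
{B, D}: service 526 + fixed 189 = 715
{A, B, C, D, E}: service 353 + fixed 589 = 942
No other subset beats 685.

Open B and E; minimum total cost 685.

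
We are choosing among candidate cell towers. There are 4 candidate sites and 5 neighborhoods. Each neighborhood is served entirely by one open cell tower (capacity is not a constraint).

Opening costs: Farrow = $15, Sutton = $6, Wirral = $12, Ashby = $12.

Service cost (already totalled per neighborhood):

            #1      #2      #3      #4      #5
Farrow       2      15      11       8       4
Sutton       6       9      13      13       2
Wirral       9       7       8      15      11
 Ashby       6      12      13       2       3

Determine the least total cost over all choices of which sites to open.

For any fixed open set, each neighborhood goes to its cheapest open site; total = fixed + service.
{Ashby}: #1→Ashby 6, #2→Ashby 12, #3→Ashby 13, #4→Ashby 2, #5→Ashby 3. Service 36; fixed 12; total 48.
{Sutton}: service 43 + fixed 6 = 49
{Sutton, Ashby}: service 32 + fixed 18 = 50
{Farrow, Sutton, Wirral, Ashby}: #1→Farrow 2, #2→Wirral 7, #3→Wirral 8, #4→Ashby 2, #5→Sutton 2. Service 21; fixed 45; total 66.
(All 15 nonempty subsets were checked; Ashby only is lowest.)

Minimum total cost: 48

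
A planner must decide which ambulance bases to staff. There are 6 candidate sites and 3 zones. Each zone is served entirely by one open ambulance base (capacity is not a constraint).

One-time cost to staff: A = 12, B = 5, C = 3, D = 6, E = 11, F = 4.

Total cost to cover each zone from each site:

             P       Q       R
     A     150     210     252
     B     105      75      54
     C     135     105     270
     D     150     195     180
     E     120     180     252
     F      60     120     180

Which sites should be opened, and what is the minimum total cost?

For any fixed open set, each zone goes to its cheapest open site; total = fixed + service.
{B, F}: P→F 60, Q→B 75, R→B 54. Service 189; fixed 9; total 198.
{B, C, F}: service 189 + fixed 12 = 201
{B, D, F}: service 189 + fixed 15 = 204
{A, B, C, D, E, F}: P→F 60, Q→B 75, R→B 54. Service 189; fixed 41; total 230.
No other subset beats 198.

Open B and F; minimum total cost 198.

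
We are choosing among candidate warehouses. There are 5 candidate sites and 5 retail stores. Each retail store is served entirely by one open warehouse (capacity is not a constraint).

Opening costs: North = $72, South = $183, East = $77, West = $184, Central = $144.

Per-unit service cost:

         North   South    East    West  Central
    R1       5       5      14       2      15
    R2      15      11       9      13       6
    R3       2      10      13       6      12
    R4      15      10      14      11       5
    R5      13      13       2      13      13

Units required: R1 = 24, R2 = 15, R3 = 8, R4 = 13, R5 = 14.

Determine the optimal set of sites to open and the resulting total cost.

For any fixed open set, each retail store goes to its cheapest open site; total = fixed + service.
{North, East, Central}: R1→North 5·24=120, R2→Central 6·15=90, R3→North 2·8=16, R4→Central 5·13=65, R5→East 2·14=28. Service 319; fixed 293; total 612.
{North, East}: service 481 + fixed 149 = 630
{East, West}: service 402 + fixed 261 = 663
{North, South, East, West, Central}: service 247 + fixed 660 = 907
No other subset beats 612.

Open North, East and Central; minimum total cost 612.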